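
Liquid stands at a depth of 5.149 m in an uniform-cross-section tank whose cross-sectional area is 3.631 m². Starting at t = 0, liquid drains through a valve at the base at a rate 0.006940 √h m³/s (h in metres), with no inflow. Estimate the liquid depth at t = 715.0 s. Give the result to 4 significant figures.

A dh/dt = −Q_out = −0.006940 √h.
This is separable: 2 d(√h)/dt = −0.006940/A, so √h = √h₀ − (0.006940/(2A)) t.
√h = √5.149 − 0.006940·715.0/(2·3.631) = 2.26914 − 0.683297 = 1.58584.
h = 1.58584² = 2.51490 m.

2.515 m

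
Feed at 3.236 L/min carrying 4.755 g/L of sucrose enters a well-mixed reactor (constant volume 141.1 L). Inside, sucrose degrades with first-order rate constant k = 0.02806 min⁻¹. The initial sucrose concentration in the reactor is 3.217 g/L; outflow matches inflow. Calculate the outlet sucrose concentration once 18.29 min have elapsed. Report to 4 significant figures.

V dC/dt = Q(C_in − C) − k V C.
dC/dt = (Q/V) C_in − (Q/V + k) C; effective rate a = Q/V + k = 0.0229341 + 0.02806 = 0.0509941 min⁻¹.
C_ss = Q C_in/(Q + kV) = 2.13851 g/L; C(t) = C_ss + (C₀ − C_ss) e^(−a t).
C(18.29) = 2.13851 + (1.07849)·e^(−0.0509941·18.29) = 2.13851 + (1.07849)·0.393497 = 2.56290 g/L.

2.563 g/L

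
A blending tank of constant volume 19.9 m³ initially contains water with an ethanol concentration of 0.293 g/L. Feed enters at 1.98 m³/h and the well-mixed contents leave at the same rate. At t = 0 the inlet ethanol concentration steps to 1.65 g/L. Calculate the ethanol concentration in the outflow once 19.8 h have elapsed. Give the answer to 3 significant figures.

1.46 g/L

Unsteady species balance (constant V, well mixed): V dC/dt = Q(C_in − C).
Rewrite as dC/dt + C/τ = C_in/τ, τ = V/Q = 10.051 h.
This is linear first-order; C(t) = C_in + (C₀ − C_in) e^(−t/τ).
C(19.8) = 1.65 + (0.293 − 1.65)·e^(−19.8/10.051) = 1.65 + (-1.3570)·0.13945 = 1.4608 g/L.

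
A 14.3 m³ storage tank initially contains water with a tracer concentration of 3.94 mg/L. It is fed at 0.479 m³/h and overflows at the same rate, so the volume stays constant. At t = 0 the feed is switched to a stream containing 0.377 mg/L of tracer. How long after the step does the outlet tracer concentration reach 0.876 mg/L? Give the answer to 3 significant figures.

58.7 h

Transient balance on the dissolved component: V dC/dt = Q(C_in − C), so τ = V/Q = 29.854 h.
C(t) = C_in + (C₀ − C_in) e^(−t/τ). Set C = 0.876 and solve for t:
e^(−t/τ) = (C − C_in)/(C₀ − C_in) = (0.876 − 0.377)/(3.94 − 0.377) = 0.14005
t = −τ ln(…) = 29.854 × 1.9658 = 58.685 h.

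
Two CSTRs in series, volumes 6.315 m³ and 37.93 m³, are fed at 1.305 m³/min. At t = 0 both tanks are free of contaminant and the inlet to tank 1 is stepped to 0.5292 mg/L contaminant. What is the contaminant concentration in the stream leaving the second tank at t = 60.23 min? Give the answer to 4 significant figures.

Species balance on tank i: dCᵢ/dt = (Cᵢ₋₁ − Cᵢ)/τᵢ with τᵢ = Vᵢ/Q.
τ₁ = 6.315/1.305 = 4.83908 min; τ₂ = 37.93/1.305 = 29.0651 min.
Tank 1: C₁ = C_in(1 − e^(−t/τ₁)). Tank 2 (τ₁ ≠ τ₂): C₂ = C_in[1 − (τ₁ e^(−t/τ₁) − τ₂ e^(−t/τ₂))/(τ₁ − τ₂)].
At t = 60.23: e^(−t/τ₁) = 3.93115e-06, e^(−t/τ₂) = 0.125903.
C₂ = 0.5292·[1 − (4.83908·3.93115e-06 − 29.0651·0.125903)/(-24.2261)] = 0.5292·0.848949 = 0.449264 mg/L.

0.4493 mg/L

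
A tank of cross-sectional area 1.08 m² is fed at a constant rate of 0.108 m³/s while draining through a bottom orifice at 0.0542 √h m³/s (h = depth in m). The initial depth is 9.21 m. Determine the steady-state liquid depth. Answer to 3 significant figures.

3.97 m

A dh/dt = Q_in − 0.0542 √h. Steady state requires inflow = outflow:
Q_in = 0.0542 √h_ss ⇒ √h_ss = 0.108/0.0542 = 1.9926.
h_ss = 1.9926² = 3.9705 m. (Since h₀ = 9.21 m > h_ss, the level will fall toward this value.)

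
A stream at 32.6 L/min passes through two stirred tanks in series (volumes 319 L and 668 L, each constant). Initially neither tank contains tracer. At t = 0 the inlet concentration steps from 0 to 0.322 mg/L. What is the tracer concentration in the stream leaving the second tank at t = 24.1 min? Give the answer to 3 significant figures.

Time constants: τᵢ = Vᵢ/Q for each well-mixed tank.
τ₁ = 319/32.6 = 9.7853 min; τ₂ = 668/32.6 = 20.491 min.
Solving the cascade with C₁(0)=C₂(0)=0 gives C₂(t) = C_in[1 − (τ₁ e^(−t/τ₁) − τ₂ e^(−t/τ₂))/(τ₁ − τ₂)].
At t = 24.1: e^(−t/τ₁) = 0.085189, e^(−t/τ₂) = 0.30847.
C₂ = 0.322·[1 − (9.7853·0.085189 − 20.491·0.30847)/(-10.706)] = 0.322·0.48745 = 0.15696 mg/L.

0.157 mg/L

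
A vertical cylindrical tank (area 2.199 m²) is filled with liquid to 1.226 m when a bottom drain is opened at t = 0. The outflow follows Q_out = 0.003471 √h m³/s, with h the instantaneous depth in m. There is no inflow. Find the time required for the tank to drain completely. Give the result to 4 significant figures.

With no inflow, A dh/dt = −0.003471 √h.
∫ h^(−1/2) dh = −(0.003471/A) ∫ dt, giving 2√h = 2√h₀ − (0.003471/A) t.
Tank is empty when √h = 0: t_empty = 2A√h₀/0.003471.
t_empty = 2·2.199·√1.226/0.003471 = 4.39800·1.10725/0.003471 = 1402.96 s.

1403 s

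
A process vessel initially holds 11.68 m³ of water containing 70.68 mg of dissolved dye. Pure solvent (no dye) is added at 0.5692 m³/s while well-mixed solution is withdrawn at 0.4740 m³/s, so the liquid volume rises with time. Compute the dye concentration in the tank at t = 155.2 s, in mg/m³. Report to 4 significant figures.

0.04560 mg/m³

Total volume: dV/dt = Q_in − Q_out = 0.0952000 m³/s, so V(t) = 11.68 + 0.0952000 t and V(155.2) = 26.4550 m³.
Solute balance: dm/dt = 0 − Q_out C = −Q_out m/V(t).
dm/m = −Q_out dt/(V₀ + 0.0952000 t); integrating gives ln(m/m₀) = −(Q_out/(Q_in−Q_out)) ln(V/V₀).
m = m₀ (V₀/V)^(Q_out/(Q_in−Q_out)) = 70.68 × (11.68/26.4550)^(4.97899) = 1.20622 mg.
C = m/V = 1.20622/26.4550 = 0.0455952 mg/m³.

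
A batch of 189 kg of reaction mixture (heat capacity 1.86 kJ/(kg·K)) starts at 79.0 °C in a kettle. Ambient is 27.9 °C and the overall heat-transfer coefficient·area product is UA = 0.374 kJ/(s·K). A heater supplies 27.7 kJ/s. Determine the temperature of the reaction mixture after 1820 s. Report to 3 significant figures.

M c_p dT/dt = −UA(T − T_amb) + Q̇.
dT/dt = (T_ss − T)/τ with T_ss = T_amb + Q̇/UA = 27.9 + 27.7/0.374 = 101.96 °C, τ = M c_p/UA = 189·1.86/0.374 = 939.95 s.
Solution: T(t) = T_ss + (T₀ − T_ss) e^(−t/τ).
T(1820) = 101.96 + (-22.964)·0.14424 = 98.652 °C.

98.7 °C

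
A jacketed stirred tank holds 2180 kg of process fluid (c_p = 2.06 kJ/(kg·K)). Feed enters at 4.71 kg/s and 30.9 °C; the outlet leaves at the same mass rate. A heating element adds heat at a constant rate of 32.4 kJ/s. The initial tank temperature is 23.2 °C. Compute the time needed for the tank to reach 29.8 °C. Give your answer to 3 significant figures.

M c_p dT/dt = ṁ c_p (T_in − T) + Q̇.
τ = M/ṁ = 462.85 s; T_ss = T_in + Q̇/(ṁ c_p) = 34.239 °C.
T(t) = T_ss + (T₀ − T_ss) e^(−t/τ). Set T = 29.8:
e^(−t/τ) = (29.8 − 34.239)/(23.2 − 34.239) = 0.40214
t = −462.85 · ln(0.40214) = 421.63 s.

422 s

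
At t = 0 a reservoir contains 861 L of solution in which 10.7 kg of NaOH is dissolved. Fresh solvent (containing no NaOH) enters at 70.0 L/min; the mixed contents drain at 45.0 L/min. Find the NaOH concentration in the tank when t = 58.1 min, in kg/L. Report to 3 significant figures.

0.000781 kg/L

Let m(t) be the amount of NaOH. Volume: V(t) = V₀ + (Q_in − Q_out) t = 861 + 25.000 t; V(58.1) = 2313.5 L.
Species balance (pure solvent in): dm/dt = −Q_out · m/V(t).
dm/m = −Q_out dt/(V₀ + 25.000 t); integrating gives ln(m/m₀) = −(Q_out/(Q_in−Q_out)) ln(V/V₀).
m = m₀ (V₀/V)^(Q_out/(Q_in−Q_out)) = 10.7 × (861/2313.5)^(1.8000) = 1.8059 kg.
C = m/V = 1.8059/2313.5 = 0.00078061 kg/L.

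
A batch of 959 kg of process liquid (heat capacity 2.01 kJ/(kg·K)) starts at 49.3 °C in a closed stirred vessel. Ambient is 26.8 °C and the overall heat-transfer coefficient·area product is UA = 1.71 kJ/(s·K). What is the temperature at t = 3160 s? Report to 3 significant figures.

Lumped-capacitance energy balance: M c_p dT/dt = UA(T_amb − T).
dT/dt = (T_ss − T)/τ with T_ss = T_amb = 26.800 °C, τ = M c_p/UA = 959·2.01/1.71 = 1127.2 s.
T approaches T_ss exponentially: T(t) = T_ss + (T₀ − T_ss) e^(−t/τ).
T(3160) = 26.800 + (22.500)·0.060610 = 28.164 °C.

28.2 °C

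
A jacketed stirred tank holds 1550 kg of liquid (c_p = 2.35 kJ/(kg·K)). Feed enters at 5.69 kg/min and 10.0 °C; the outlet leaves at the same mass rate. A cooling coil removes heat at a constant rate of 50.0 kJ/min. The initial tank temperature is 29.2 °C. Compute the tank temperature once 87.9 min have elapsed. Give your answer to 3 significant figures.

22.9 °C

M c_p dT/dt = ṁ c_p (T_in − T) − Q̇.
Rearrange: dT/dt = (T_ss − T)/τ with τ = M/ṁ = 272.41 min and T_ss = T_in − Q̇/(ṁ c_p) = 6.2607 °C.
Solution: T(t) = T_ss + (T₀ − T_ss) e^(−t/τ).
T(87.9) = 6.2607 + (22.939)·e^(−87.9/272.41) = 6.2607 + (22.939)·0.72421 = 22.874 °C.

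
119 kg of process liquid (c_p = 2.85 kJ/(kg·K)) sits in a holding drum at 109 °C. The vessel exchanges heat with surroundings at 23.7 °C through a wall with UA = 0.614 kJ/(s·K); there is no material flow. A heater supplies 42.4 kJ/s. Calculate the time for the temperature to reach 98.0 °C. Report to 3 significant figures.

624 s

First-law balance (no shaft work): M c_p dT/dt = −UA(T − T_amb) + Q̇.
τ = M c_p/UA = 552.36 s; T_ss = T_amb + Q̇/UA = 23.7 + 42.4/0.614 = 92.755 °C.
T(t) = T_ss + (T₀ − T_ss)e^(−t/τ); set T = 98.0:
t = −τ ln[(T − T_ss)/(T₀ − T_ss)] = −552.36 · ln(0.32285) = 624.48 s.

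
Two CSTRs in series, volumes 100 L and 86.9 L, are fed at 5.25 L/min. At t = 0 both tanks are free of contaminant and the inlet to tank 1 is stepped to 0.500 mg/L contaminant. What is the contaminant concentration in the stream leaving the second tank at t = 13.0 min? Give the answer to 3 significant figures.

Species balance on tank i: dCᵢ/dt = (Cᵢ₋₁ − Cᵢ)/τᵢ with τᵢ = Vᵢ/Q.
τ₁ = 100/5.25 = 19.048 min; τ₂ = 86.9/5.25 = 16.552 min.
Tank 1: C₁ = C_in(1 − e^(−t/τ₁)). Tank 2 (τ₁ ≠ τ₂): C₂ = C_in[1 − (τ₁ e^(−t/τ₁) − τ₂ e^(−t/τ₂))/(τ₁ − τ₂)].
At t = 13.0: e^(−t/τ₁) = 0.50535, e^(−t/τ₂) = 0.45594.
C₂ = 0.500·[1 − (19.048·0.50535 − 16.552·0.45594)/(2.4952)] = 0.500·0.16689 = 0.083447 mg/L.

0.0834 mg/L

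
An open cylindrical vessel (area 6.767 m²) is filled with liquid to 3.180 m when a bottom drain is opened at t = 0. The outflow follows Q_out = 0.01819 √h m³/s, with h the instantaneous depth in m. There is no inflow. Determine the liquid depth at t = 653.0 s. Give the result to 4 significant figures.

Volume balance on the tank: A dh/dt = −0.01819 √h.
∫ h^(−1/2) dh = −(0.01819/A) ∫ dt, giving 2√h = 2√h₀ − (0.01819/A) t.
√h = √3.180 − 0.01819·653.0/(2·6.767) = 1.78326 − 0.877647 = 0.905609.
h = 0.905609² = 0.820127 m.

0.8201 m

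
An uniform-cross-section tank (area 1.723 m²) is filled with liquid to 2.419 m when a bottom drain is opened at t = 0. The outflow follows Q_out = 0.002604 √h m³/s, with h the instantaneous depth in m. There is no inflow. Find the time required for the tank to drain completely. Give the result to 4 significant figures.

2058 s

Mass balance (ρ constant): A dh/dt = −0.002604 √h.
Separate and integrate: 2(√h − √h₀) = −(0.002604/A) t.
Set h = 0: 2√h₀ = (0.002604/A) t_empty ⇒ t_empty = 2A√h₀/0.002604.
t_empty = 2·1.723·√2.419/0.002604 = 3.44600·1.55531/0.002604 = 2058.22 s.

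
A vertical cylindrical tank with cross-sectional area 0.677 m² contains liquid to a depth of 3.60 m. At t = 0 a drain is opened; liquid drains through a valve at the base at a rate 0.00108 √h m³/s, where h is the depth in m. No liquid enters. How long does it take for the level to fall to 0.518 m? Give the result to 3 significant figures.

With no inflow, A dh/dt = −0.00108 √h.
Separate and integrate: 2(√h − √h₀) = −(0.00108/A) t.
t = 2A(√h₀ − √h)/0.00108 = 2·0.677·(√3.60 − √0.518)/0.00108
  = 1.3540 × (1.8974 − 0.71972) / 0.00108 = 1476.4 s.

1480 s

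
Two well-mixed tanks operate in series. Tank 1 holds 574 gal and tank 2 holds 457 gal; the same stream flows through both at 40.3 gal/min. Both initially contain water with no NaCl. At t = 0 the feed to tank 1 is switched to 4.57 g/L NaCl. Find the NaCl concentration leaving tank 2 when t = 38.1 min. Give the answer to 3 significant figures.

3.65 g/L

Time constants: τᵢ = Vᵢ/Q for each well-mixed tank.
τ₁ = 574/40.3 = 14.243 min; τ₂ = 457/40.3 = 11.340 min.
Solving the cascade with C₁(0)=C₂(0)=0 gives C₂(t) = C_in[1 − (τ₁ e^(−t/τ₁) − τ₂ e^(−t/τ₂))/(τ₁ − τ₂)].
At t = 38.1: e^(−t/τ₁) = 0.068909, e^(−t/τ₂) = 0.034742.
C₂ = 4.57·[1 − (14.243·0.068909 − 11.340·0.034742)/(2.9032)] = 4.57·0.79763 = 3.6452 g/L.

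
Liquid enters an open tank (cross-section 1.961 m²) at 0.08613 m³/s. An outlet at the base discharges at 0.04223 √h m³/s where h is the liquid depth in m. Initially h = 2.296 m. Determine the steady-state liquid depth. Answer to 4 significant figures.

4.160 m

Accumulation of liquid (constant cross-section A): A dh/dt = Q_in − 0.04223 √h. At steady state dh/dt = 0:
Q_in = 0.04223 √h_ss ⇒ √h_ss = 0.08613/0.04223 = 2.03955.
h_ss = 2.03955² = 4.15975 m. (Since h₀ = 2.296 m < h_ss, the level will rise toward this value.)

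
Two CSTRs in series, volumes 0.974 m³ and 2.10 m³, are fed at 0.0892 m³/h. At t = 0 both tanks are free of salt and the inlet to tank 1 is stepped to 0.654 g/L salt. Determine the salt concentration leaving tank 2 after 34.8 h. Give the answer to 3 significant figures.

0.399 g/L

Each tank obeys Vᵢ dCᵢ/dt = Q(Cᵢ₋₁ − Cᵢ), so τᵢ = Vᵢ/Q.
τ₁ = 0.974/0.0892 = 10.919 h; τ₂ = 2.10/0.0892 = 23.543 h.
Solving the cascade with C₁(0)=C₂(0)=0 gives C₂(t) = C_in[1 − (τ₁ e^(−t/τ₁) − τ₂ e^(−t/τ₂))/(τ₁ − τ₂)].
At t = 34.8: e^(−t/τ₁) = 0.041295, e^(−t/τ₂) = 0.22805.
C₂ = 0.654·[1 − (10.919·0.041295 − 23.543·0.22805)/(-12.623)] = 0.654·0.61040 = 0.39920 g/L.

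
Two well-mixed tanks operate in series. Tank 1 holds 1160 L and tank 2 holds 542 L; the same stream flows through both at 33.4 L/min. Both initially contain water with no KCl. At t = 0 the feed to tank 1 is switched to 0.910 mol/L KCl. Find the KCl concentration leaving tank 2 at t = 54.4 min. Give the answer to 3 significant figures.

Each tank obeys Vᵢ dCᵢ/dt = Q(Cᵢ₋₁ − Cᵢ), so τᵢ = Vᵢ/Q.
τ₁ = 1160/33.4 = 34.731 min; τ₂ = 542/33.4 = 16.228 min.
Tank 1: C₁ = C_in(1 − e^(−t/τ₁)). Tank 2 (τ₁ ≠ τ₂): C₂ = C_in[1 − (τ₁ e^(−t/τ₁) − τ₂ e^(−t/τ₂))/(τ₁ − τ₂)].
At t = 54.4: e^(−t/τ₁) = 0.20881, e^(−t/τ₂) = 0.035003.
C₂ = 0.910·[1 − (34.731·0.20881 − 16.228·0.035003)/(18.503)] = 0.910·0.63876 = 0.58127 mol/L.

0.581 mol/L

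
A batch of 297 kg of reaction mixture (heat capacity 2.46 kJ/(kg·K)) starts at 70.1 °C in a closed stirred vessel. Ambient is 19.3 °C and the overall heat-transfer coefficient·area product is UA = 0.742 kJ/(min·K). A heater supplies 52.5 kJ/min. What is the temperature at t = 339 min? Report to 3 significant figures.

M c_p dT/dt = −UA(T − T_amb) + Q̇.
dT/dt = (T_ss − T)/τ with T_ss = T_amb + Q̇/UA = 19.3 + 52.5/0.742 = 90.055 °C, τ = M c_p/UA = 297·2.46/0.742 = 984.66 min.
Integrating: T(t) = T_ss + (T₀ − T_ss) e^(−t/τ).
T(339) = 90.055 + (-19.955)·0.70873 = 75.912 °C.

75.9 °C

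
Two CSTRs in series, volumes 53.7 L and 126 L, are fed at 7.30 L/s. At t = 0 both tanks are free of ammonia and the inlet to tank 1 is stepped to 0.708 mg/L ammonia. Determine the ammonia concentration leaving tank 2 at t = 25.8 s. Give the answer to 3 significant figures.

Species balance on tank i: dCᵢ/dt = (Cᵢ₋₁ − Cᵢ)/τᵢ with τᵢ = Vᵢ/Q.
τ₁ = 53.7/7.30 = 7.3562 s; τ₂ = 126/7.30 = 17.260 s.
Solving the cascade with C₁(0)=C₂(0)=0 gives C₂(t) = C_in[1 − (τ₁ e^(−t/τ₁) − τ₂ e^(−t/τ₂))/(τ₁ − τ₂)].
At t = 25.8: e^(−t/τ₁) = 0.029979, e^(−t/τ₂) = 0.22430.
C₂ = 0.708·[1 − (7.3562·0.029979 − 17.260·0.22430)/(-9.9041)] = 0.708·0.63137 = 0.44701 mg/L.

0.447 mg/L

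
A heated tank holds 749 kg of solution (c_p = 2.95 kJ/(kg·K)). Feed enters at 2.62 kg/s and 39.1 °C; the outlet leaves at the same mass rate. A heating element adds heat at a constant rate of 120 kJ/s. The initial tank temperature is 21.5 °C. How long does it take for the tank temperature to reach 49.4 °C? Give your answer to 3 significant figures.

528 s

M c_p dT/dt = ṁ c_p (T_in − T) + Q̇.
τ = M/ṁ = 285.88 s; T_ss = T_in + Q̇/(ṁ c_p) = 54.626 °C.
T(t) = T_ss + (T₀ − T_ss) e^(−t/τ). Set T = 49.4:
e^(−t/τ) = (49.4 − 54.626)/(21.5 − 54.626) = 0.15776
t = −285.88 · ln(0.15776) = 527.93 s.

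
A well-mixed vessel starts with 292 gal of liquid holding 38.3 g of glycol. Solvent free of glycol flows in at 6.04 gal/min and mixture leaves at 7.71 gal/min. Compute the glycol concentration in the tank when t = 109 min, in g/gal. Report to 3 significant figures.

0.00384 g/gal

Let m(t) be the amount of glycol. Volume: V(t) = V₀ + (Q_in − Q_out) t = 292 − 1.6700 t; V(109) = 109.97 gal.
No glycol enters, so dm/dt = −Q_out · (m/V).
dm/m = −Q_out dt/(V₀ − 1.6700 t); integrating gives ln(m/m₀) = −(Q_out/(Q_in−Q_out)) ln(V/V₀).
m = m₀ (V₀/V)^(Q_out/(Q_in−Q_out)) = 38.3 × (292/109.97)^(-4.6168) = 0.42188 g.
C = m/V = 0.42188/109.97 = 0.0038363 g/gal.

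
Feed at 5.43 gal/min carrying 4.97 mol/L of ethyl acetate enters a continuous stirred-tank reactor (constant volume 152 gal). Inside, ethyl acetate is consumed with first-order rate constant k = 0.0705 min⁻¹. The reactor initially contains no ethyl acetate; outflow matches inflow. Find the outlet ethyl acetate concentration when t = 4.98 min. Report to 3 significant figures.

0.687 mol/L

V dC/dt = Q(C_in − C) − k V C.
This is linear with rate a = Q/V + k = 0.10622 min⁻¹.
C_ss = Q C_in/(Q + kV) = 1.6714 mol/L; C(t) = C_ss + (C₀ − C_ss) e^(−a t).
C(4.98) = 1.6714 + (-1.6714)·e^(−0.10622·4.98) = 1.6714 + (-1.6714)·0.58920 = 0.68663 mol/L.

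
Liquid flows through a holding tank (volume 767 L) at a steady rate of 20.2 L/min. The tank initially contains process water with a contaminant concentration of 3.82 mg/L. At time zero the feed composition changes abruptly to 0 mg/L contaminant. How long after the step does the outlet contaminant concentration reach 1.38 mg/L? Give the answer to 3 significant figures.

38.7 min

Species balance: V dC/dt = Q(C_in − C) ⇒ τ = V/Q = 37.970 min.
C(t) = C_in + (C₀ − C_in) e^(−t/τ). Set C = 1.38 and solve for t:
e^(−t/τ) = (C − C_in)/(C₀ − C_in) = (1.38 − 0)/(3.82 − 0) = 0.36126
t = −τ ln(…) = 37.970 × 1.0182 = 38.660 min.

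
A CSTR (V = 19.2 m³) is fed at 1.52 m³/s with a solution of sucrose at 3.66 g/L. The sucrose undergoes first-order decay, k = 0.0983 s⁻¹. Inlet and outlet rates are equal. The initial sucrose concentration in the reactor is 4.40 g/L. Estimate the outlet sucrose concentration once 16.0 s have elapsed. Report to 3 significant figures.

1.79 g/L

Accumulation = in − out − consumed: V dC/dt = Q C_in − Q C − k V C.
dC/dt = (Q/V) C_in − (Q/V + k) C; effective rate a = Q/V + k = 0.079167 + 0.0983 = 0.17747 s⁻¹.
C_ss = Q C_in/(Q + kV) = 1.6327 g/L; C(t) = C_ss + (C₀ − C_ss) e^(−a t).
C(16.0) = 1.6327 + (2.7673)·e^(−0.17747·16.0) = 1.6327 + (2.7673)·0.058457 = 1.7945 g/L.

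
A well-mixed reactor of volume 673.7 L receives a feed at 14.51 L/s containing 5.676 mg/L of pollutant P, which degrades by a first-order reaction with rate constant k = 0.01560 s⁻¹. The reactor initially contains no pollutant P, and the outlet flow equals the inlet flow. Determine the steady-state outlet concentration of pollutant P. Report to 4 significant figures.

Accumulation = in − out − consumed: V dC/dt = Q C_in − Q C − k V C.
At steady state: 0 = Q C_in − (Q + kV) C_ss, so C_ss = Q C_in/(Q + kV).
C_ss = 14.51·5.676/(14.51 + 0.01560·673.7) = 82.3588/25.0197 = 3.29175 mg/L.

3.292 mg/L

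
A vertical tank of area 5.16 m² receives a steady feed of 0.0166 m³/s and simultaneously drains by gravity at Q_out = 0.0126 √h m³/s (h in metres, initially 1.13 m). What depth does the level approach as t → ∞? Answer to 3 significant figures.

A dh/dt = Q_in − 0.0126 √h. Steady state requires inflow = outflow:
Q_in = 0.0126 √h_ss ⇒ √h_ss = 0.0166/0.0126 = 1.3175.
h_ss = 1.3175² = 1.7357 m. (Since h₀ = 1.13 m < h_ss, the level will rise toward this value.)

1.74 m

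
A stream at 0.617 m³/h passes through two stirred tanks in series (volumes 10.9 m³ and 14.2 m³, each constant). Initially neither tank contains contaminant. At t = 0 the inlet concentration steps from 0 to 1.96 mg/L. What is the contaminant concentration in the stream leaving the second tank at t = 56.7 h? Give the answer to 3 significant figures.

Species balance on tank i: dCᵢ/dt = (Cᵢ₋₁ − Cᵢ)/τᵢ with τᵢ = Vᵢ/Q.
τ₁ = 10.9/0.617 = 17.666 h; τ₂ = 14.2/0.617 = 23.015 h.
Solving the cascade with C₁(0)=C₂(0)=0 gives C₂(t) = C_in[1 − (τ₁ e^(−t/τ₁) − τ₂ e^(−t/τ₂))/(τ₁ − τ₂)].
At t = 56.7: e^(−t/τ₁) = 0.040376, e^(−t/τ₂) = 0.085123.
C₂ = 1.96·[1 − (17.666·0.040376 − 23.015·0.085123)/(-5.3485)] = 1.96·0.76707 = 1.5035 mg/L.

1.50 mg/L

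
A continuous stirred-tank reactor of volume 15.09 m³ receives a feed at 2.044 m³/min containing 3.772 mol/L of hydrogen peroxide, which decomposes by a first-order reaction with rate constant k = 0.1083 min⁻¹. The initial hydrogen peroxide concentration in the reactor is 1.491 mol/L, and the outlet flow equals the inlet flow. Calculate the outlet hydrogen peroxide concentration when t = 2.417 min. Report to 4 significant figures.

Species balance: V dC/dt = Q C_in − Q C − k V C.
This is linear with rate a = Q/V + k = 0.243754 min⁻¹.
C_ss = Q C_in/(Q + kV) = 2.09610 mol/L; C(t) = C_ss + (C₀ − C_ss) e^(−a t).
C(2.417) = 2.09610 + (-0.605098)·e^(−0.243754·2.417) = 2.09610 + (-0.605098)·0.554797 = 1.76039 mol/L.

1.760 mol/L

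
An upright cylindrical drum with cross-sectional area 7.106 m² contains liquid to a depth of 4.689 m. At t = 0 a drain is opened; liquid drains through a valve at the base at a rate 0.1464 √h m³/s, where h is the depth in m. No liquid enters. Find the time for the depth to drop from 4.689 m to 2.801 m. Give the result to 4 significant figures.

A dh/dt = −Q_out = −0.1464 √h.
∫ h^(−1/2) dh = −(0.1464/A) ∫ dt, giving 2√h = 2√h₀ − (0.1464/A) t.
t = 2A(√h₀ − √h)/0.1464 = 2·7.106·(√4.689 − √2.801)/0.1464
  = 14.2120 × (2.16541 − 1.67362) / 0.1464 = 47.7414 s.

47.74 s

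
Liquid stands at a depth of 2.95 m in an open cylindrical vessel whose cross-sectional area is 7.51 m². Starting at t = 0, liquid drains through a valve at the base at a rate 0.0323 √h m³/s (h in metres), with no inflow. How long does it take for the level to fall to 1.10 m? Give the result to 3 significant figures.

311 s

With no inflow, A dh/dt = −0.0323 √h.
This is separable: 2 d(√h)/dt = −0.0323/A, so √h = √h₀ − (0.0323/(2A)) t.
t = 2A(√h₀ − √h)/0.0323 = 2·7.51·(√2.95 − √1.10)/0.0323
  = 15.020 × (1.7176 − 1.0488) / 0.0323 = 310.98 s.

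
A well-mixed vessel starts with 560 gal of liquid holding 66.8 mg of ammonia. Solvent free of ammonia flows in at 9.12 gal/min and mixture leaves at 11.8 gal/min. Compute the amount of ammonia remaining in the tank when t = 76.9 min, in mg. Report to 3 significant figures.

8.86 mg

Total volume: dV/dt = Q_in − Q_out = -2.6800 gal/min, so V(t) = 560 − 2.6800 t and V(76.9) = 353.91 gal.
Species balance (pure solvent in): dm/dt = −Q_out · m/V(t).
dm/m = −Q_out dt/(V₀ − 2.6800 t); integrating gives ln(m/m₀) = −(Q_out/(Q_in−Q_out)) ln(V/V₀).
m = m₀ (V₀/V)^(Q_out/(Q_in−Q_out)) = 66.8 × (560/353.91)^(-4.4030) = 8.8567 mg.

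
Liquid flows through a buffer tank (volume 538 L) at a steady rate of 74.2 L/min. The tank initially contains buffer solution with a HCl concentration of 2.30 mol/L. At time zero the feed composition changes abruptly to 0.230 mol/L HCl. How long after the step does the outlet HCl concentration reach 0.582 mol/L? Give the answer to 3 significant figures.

12.8 min

Species balance: V dC/dt = Q(C_in − C) ⇒ τ = V/Q = 7.2507 min.
C(t) = C_in + (C₀ − C_in) e^(−t/τ). Set C = 0.582 and solve for t:
e^(−t/τ) = (C − C_in)/(C₀ − C_in) = (0.582 − 0.230)/(2.30 − 0.230) = 0.17005
t = −τ ln(…) = 7.2507 × 1.7717 = 12.846 min.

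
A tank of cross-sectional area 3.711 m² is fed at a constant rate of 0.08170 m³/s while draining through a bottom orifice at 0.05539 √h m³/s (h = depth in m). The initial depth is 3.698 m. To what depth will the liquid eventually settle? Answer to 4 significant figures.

2.176 m

A dh/dt = Q_in − 0.05539 √h. Steady state requires inflow = outflow:
Q_in = 0.05539 √h_ss ⇒ √h_ss = 0.08170/0.05539 = 1.47500.
h_ss = 1.47500² = 2.17561 m. (Since h₀ = 3.698 m > h_ss, the level will fall toward this value.)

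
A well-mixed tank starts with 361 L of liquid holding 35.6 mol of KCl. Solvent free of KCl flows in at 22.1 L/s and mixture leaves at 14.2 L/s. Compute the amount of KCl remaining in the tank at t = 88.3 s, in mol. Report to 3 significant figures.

Let m(t) be the amount of KCl. Volume: V(t) = V₀ + (Q_in − Q_out) t = 361 + 7.9000 t; V(88.3) = 1058.6 L.
Solute balance: dm/dt = 0 − Q_out C = −Q_out m/V(t).
dm/m = −Q_out dt/(V₀ + 7.9000 t); integrating gives ln(m/m₀) = −(Q_out/(Q_in−Q_out)) ln(V/V₀).
m = m₀ (V₀/V)^(Q_out/(Q_in−Q_out)) = 35.6 × (361/1058.6)^(1.7975) = 5.1481 mol.

5.15 mol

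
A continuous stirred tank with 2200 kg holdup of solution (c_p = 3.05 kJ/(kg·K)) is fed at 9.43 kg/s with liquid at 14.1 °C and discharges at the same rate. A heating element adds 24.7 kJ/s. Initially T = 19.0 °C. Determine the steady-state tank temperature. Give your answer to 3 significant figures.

Unsteady energy balance on the tank contents: M c_p dT/dt = ṁ c_p (T_in − T) + 24.7.
At steady state dT/dt = 0 ⇒ T_ss = T_in + Q̇/(ṁ c_p) = 14.1 + 24.7/(9.43·3.05) = 14.959 °C.

15.0 °C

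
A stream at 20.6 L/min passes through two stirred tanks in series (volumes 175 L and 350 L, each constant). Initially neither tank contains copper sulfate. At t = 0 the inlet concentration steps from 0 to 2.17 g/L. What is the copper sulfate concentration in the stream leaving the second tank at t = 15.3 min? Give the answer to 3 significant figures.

Species balance on tank i: dCᵢ/dt = (Cᵢ₋₁ − Cᵢ)/τᵢ with τᵢ = Vᵢ/Q.
τ₁ = 175/20.6 = 8.4951 min; τ₂ = 350/20.6 = 16.990 min.
Solving the cascade with C₁(0)=C₂(0)=0 gives C₂(t) = C_in[1 − (τ₁ e^(−t/τ₁) − τ₂ e^(−t/τ₂))/(τ₁ − τ₂)].
At t = 15.3: e^(−t/τ₁) = 0.16513, e^(−t/τ₂) = 0.40636.
C₂ = 2.17·[1 − (8.4951·0.16513 − 16.990·0.40636)/(-8.4951)] = 2.17·0.35241 = 0.76472 g/L.

0.765 g/L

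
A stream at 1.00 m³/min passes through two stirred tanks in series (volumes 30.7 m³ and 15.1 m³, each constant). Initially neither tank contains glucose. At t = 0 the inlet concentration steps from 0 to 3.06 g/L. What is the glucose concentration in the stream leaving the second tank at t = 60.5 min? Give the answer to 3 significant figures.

Each tank obeys Vᵢ dCᵢ/dt = Q(Cᵢ₋₁ − Cᵢ), so τᵢ = Vᵢ/Q.
τ₁ = 30.7/1.00 = 30.700 min; τ₂ = 15.1/1.00 = 15.100 min.
Tank 1: C₁ = C_in(1 − e^(−t/τ₁)). Tank 2 (τ₁ ≠ τ₂): C₂ = C_in[1 − (τ₁ e^(−t/τ₁) − τ₂ e^(−t/τ₂))/(τ₁ − τ₂)].
At t = 60.5: e^(−t/τ₁) = 0.13936, e^(−t/τ₂) = 0.018195.
C₂ = 3.06·[1 − (30.700·0.13936 − 15.100·0.018195)/(15.600)] = 3.06·0.74336 = 2.2747 g/L.

2.27 g/L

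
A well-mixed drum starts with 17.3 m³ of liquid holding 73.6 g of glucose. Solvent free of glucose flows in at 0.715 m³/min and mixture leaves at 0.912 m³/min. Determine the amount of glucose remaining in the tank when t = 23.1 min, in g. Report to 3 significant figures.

Total volume: dV/dt = Q_in − Q_out = -0.19700 m³/min, so V(t) = 17.3 − 0.19700 t and V(23.1) = 12.749 m³.
Species balance (pure solvent in): dm/dt = −Q_out · m/V(t).
dm/m = −Q_out dt/(V₀ − 0.19700 t); integrating gives ln(m/m₀) = −(Q_out/(Q_in−Q_out)) ln(V/V₀).
m = m₀ (V₀/V)^(Q_out/(Q_in−Q_out)) = 73.6 × (17.3/12.749)^(-4.6294) = 17.914 g.

17.9 g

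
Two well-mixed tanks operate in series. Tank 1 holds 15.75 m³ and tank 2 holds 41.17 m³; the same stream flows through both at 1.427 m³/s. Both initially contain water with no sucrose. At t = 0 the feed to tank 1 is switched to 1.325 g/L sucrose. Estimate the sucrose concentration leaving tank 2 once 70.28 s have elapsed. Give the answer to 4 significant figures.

Time constants: τᵢ = Vᵢ/Q for each well-mixed tank.
τ₁ = 15.75/1.427 = 11.0371 s; τ₂ = 41.17/1.427 = 28.8507 s.
Solving the cascade with C₁(0)=C₂(0)=0 gives C₂(t) = C_in[1 − (τ₁ e^(−t/τ₁) − τ₂ e^(−t/τ₂))/(τ₁ − τ₂)].
At t = 70.28: e^(−t/τ₁) = 0.00171629, e^(−t/τ₂) = 0.0875114.
C₂ = 1.325·[1 − (11.0371·0.00171629 − 28.8507·0.0875114)/(-17.8136)] = 1.325·0.859331 = 1.13861 g/L.

1.139 g/L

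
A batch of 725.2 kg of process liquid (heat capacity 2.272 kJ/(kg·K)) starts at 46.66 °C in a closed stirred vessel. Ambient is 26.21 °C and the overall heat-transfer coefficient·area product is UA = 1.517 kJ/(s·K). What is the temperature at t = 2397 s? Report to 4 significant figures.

28.46 °C

M c_p dT/dt = −UA(T − T_amb).
dT/dt = (T_ss − T)/τ with T_ss = T_amb = 26.2100 °C, τ = M c_p/UA = 725.2·2.272/1.517 = 1086.13 s.
T approaches T_ss exponentially: T(t) = T_ss + (T₀ − T_ss) e^(−t/τ).
T(2397) = 26.2100 + (20.4500)·0.110039 = 28.4603 °C.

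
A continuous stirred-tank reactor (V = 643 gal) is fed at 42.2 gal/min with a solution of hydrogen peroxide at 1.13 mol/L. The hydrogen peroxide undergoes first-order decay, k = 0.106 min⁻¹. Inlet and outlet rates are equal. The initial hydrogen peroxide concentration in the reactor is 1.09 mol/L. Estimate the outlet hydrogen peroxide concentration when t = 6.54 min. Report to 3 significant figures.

0.646 mol/L

Species balance: V dC/dt = Q C_in − Q C − k V C.
This is linear with rate a = Q/V + k = 0.17163 min⁻¹.
C_ss = Q C_in/(Q + kV) = 0.43210 mol/L; C(t) = C_ss + (C₀ − C_ss) e^(−a t).
C(6.54) = 0.43210 + (0.65790)·e^(−0.17163·6.54) = 0.43210 + (0.65790)·0.32548 = 0.64623 mol/L.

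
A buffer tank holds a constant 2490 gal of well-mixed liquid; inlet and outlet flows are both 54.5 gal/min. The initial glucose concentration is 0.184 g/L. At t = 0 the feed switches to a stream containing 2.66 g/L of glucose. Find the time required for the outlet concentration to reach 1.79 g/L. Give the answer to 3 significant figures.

47.8 min

Species balance: V dC/dt = Q(C_in − C) ⇒ τ = V/Q = 45.688 min.
C(t) = C_in + (C₀ − C_in) e^(−t/τ). Set C = 1.79 and solve for t:
e^(−t/τ) = (C − C_in)/(C₀ − C_in) = (1.79 − 2.66)/(0.184 − 2.66) = 0.35137
t = −τ ln(…) = 45.688 × 1.0459 = 47.785 min.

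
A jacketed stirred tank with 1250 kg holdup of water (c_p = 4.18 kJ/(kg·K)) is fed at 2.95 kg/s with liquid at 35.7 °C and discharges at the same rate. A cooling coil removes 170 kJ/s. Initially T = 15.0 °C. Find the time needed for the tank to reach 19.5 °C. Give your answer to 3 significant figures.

M c_p dT/dt = ṁ c_p (T_in − T) − Q̇.
τ = M/ṁ = 423.73 s; T_ss = T_in − Q̇/(ṁ c_p) = 21.914 °C.
T(t) = T_ss + (T₀ − T_ss) e^(−t/τ). Set T = 19.5:
e^(−t/τ) = (19.5 − 21.914)/(15.0 − 21.914) = 0.34911
t = −423.73 · ln(0.34911) = 445.92 s.

446 s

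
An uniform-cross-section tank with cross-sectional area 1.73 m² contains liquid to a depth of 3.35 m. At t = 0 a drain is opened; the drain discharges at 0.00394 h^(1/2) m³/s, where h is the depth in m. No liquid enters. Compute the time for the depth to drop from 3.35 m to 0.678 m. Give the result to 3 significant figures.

884 s

A dh/dt = −Q_out = −0.00394 √h.
Separate and integrate: 2(√h − √h₀) = −(0.00394/A) t.
t = 2A(√h₀ − √h)/0.00394 = 2·1.73·(√3.35 − √0.678)/0.00394
  = 3.4600 × (1.8303 − 0.82341) / 0.00394 = 884.23 s.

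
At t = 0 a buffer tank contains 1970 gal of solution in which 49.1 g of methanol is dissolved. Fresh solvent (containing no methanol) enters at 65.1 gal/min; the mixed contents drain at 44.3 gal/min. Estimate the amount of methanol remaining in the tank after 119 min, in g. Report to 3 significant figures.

8.68 g

Total volume: dV/dt = Q_in − Q_out = 20.800 gal/min, so V(t) = 1970 + 20.800 t and V(119) = 4445.2 gal.
Solute balance: dm/dt = 0 − Q_out C = −Q_out m/V(t).
dm/m = −Q_out dt/(V₀ + 20.800 t); integrating gives ln(m/m₀) = −(Q_out/(Q_in−Q_out)) ln(V/V₀).
m = m₀ (V₀/V)^(Q_out/(Q_in−Q_out)) = 49.1 × (1970/4445.2)^(2.1298) = 8.6767 g.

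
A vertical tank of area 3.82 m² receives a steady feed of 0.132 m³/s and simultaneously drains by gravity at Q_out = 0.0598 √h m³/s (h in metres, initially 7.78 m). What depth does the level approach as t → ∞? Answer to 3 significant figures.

4.87 m

Unsteady balance on liquid volume: A dh/dt = Q_in − 0.0598 √h. At steady state dh/dt = 0:
Q_in = 0.0598 √h_ss ⇒ √h_ss = 0.132/0.0598 = 2.2074.
h_ss = 2.2074² = 4.8724 m. (Since h₀ = 7.78 m > h_ss, the level will fall toward this value.)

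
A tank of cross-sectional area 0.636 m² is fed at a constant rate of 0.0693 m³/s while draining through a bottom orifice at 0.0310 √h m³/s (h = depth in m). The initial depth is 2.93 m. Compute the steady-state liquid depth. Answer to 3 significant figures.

5.00 m

Volume balance on the tank: A dh/dt = Q_in − 0.0310 √h. At steady state dh/dt = 0:
Q_in = 0.0310 √h_ss ⇒ √h_ss = 0.0693/0.0310 = 2.2355.
h_ss = 2.2355² = 4.9974 m. (Since h₀ = 2.93 m < h_ss, the level will rise toward this value.)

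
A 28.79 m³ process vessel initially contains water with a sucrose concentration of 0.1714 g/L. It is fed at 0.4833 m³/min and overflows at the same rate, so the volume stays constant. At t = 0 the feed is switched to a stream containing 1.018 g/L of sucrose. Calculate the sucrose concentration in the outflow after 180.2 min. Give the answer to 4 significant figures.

0.9769 g/L

Mass balance on the solute (V constant): V dC/dt = Q(C_in − C).
Time constant τ = V/Q = 28.79/0.4833 = 59.5696 min.
Integrating: C(t) = C_in + (C₀ − C_in) e^(−t/τ).
C(180.2) = 1.018 + (0.1714 − 1.018)·e^(−180.2/59.5696) = 1.018 + (-0.846600)·0.0485563 = 0.976892 g/L.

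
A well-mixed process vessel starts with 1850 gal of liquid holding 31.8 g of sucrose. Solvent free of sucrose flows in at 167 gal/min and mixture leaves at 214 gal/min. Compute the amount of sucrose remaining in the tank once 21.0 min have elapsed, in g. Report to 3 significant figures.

Let m(t) be the amount of sucrose. Volume: V(t) = V₀ + (Q_in − Q_out) t = 1850 − 47.000 t; V(21.0) = 863.00 gal.
No sucrose enters, so dm/dt = −Q_out · (m/V).
Separate: dm/m = −Q_out dt/V(t) ⇒ ln(m/m₀) = −(Q_out/(Q_in−Q_out)) ln(V/V₀).
m = m₀ (V₀/V)^(Q_out/(Q_in−Q_out)) = 31.8 × (1850/863.00)^(-4.5532) = 0.98762 g.

0.988 g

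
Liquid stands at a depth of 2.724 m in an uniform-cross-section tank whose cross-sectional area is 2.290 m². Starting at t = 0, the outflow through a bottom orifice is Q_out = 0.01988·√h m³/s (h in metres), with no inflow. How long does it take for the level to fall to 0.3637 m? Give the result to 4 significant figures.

241.3 s

With no inflow, A dh/dt = −0.01988 √h.
This is separable: 2 d(√h)/dt = −0.01988/A, so √h = √h₀ − (0.01988/(2A)) t.
t = 2A(√h₀ − √h)/0.01988 = 2·2.290·(√2.724 − √0.3637)/0.01988
  = 4.58000 × (1.65045 − 0.603075) / 0.01988 = 241.298 s.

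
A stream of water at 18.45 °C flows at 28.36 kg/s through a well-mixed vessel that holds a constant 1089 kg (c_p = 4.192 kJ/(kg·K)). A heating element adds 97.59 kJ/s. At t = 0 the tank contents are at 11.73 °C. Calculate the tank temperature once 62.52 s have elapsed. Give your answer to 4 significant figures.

First-law balance (no shaft work): M c_p dT/dt = ṁ c_p (T_in − T) + 97.59.
Rearrange: dT/dt = (T_ss − T)/τ with τ = M/ṁ = 38.3992 s and T_ss = T_in + Q̇/(ṁ c_p) = 19.2709 °C.
Integrating: T(t) = T_ss + (T₀ − T_ss) e^(−t/τ).
T(62.52) = 19.2709 + (-7.54088)·e^(−62.52/38.3992) = 19.2709 + (-7.54088)·0.196290 = 17.7907 °C.

17.79 °C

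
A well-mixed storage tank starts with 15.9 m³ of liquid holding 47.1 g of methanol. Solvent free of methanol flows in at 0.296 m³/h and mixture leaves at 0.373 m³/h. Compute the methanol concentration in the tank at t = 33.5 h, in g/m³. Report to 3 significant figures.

Let m(t) be the amount of methanol. Volume: V(t) = V₀ + (Q_in − Q_out) t = 15.9 − 0.077000 t; V(33.5) = 13.320 m³.
Solute balance: dm/dt = 0 − Q_out C = −Q_out m/V(t).
Separate: dm/m = −Q_out dt/V(t) ⇒ ln(m/m₀) = −(Q_out/(Q_in−Q_out)) ln(V/V₀).
m = m₀ (V₀/V)^(Q_out/(Q_in−Q_out)) = 47.1 × (15.9/13.320)^(-4.8442) = 19.981 g.
C = m/V = 19.981/13.320 = 1.5000 g/m³.

1.50 g/m³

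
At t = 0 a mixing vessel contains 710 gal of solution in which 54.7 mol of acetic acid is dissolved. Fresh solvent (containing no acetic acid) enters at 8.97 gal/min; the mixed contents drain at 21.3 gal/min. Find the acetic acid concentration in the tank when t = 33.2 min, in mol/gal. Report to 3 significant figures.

Let m(t) be the amount of acetic acid. Volume: V(t) = V₀ + (Q_in − Q_out) t = 710 − 12.330 t; V(33.2) = 300.64 gal.
Species balance (pure solvent in): dm/dt = −Q_out · m/V(t).
Separate: dm/m = −Q_out dt/V(t) ⇒ ln(m/m₀) = −(Q_out/(Q_in−Q_out)) ln(V/V₀).
m = m₀ (V₀/V)^(Q_out/(Q_in−Q_out)) = 54.7 × (710/300.64)^(-1.7275) = 12.396 mol.
C = m/V = 12.396/300.64 = 0.041231 mol/gal.

0.0412 mol/gal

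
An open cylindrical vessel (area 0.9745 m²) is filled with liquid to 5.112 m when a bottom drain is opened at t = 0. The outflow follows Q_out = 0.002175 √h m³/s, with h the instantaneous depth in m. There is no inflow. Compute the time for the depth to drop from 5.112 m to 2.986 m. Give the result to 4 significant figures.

477.6 s

With no inflow, A dh/dt = −0.002175 √h.
Separate and integrate: 2(√h − √h₀) = −(0.002175/A) t.
t = 2A(√h₀ − √h)/0.002175 = 2·0.9745·(√5.112 − √2.986)/0.002175
  = 1.94900 × (2.26097 − 1.72800) / 0.002175 = 477.589 s.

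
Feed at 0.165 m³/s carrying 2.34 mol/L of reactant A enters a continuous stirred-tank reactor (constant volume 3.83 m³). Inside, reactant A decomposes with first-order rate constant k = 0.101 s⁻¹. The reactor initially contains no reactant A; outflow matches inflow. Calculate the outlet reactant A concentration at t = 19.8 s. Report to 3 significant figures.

0.659 mol/L

Species balance: V dC/dt = Q C_in − Q C − k V C.
This is linear with rate a = Q/V + k = 0.14408 s⁻¹.
C_ss = Q C_in/(Q + kV) = 0.69967 mol/L; C(t) = C_ss + (C₀ − C_ss) e^(−a t).
C(19.8) = 0.69967 + (-0.69967)·e^(−0.14408·19.8) = 0.69967 + (-0.69967)·0.057682 = 0.65931 mol/L.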